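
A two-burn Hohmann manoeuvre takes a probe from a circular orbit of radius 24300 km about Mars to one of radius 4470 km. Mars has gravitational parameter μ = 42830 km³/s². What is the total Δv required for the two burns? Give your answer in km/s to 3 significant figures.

Semi-major axis of the transfer orbit: a_t = (24300 + 4470)/2 = 14385 km.
Circular speed at r₁: v₁ = √(μ/r₁) = √(42830/24300) = 1.3276 km/s.
Transfer-orbit speed at r₁ (vis-viva equation): v_a = √[μ(2/r₁ − 1/a_t)] = 0.74006 km/s.
First burn Δv₁ = |v_a − v₁| = 0.5875 km/s.
Circular speed at r₂: v₂ = √(μ/r₂) = 3.095425 km/s.
Transfer-orbit speed at r₂: v_p = √[μ(2/r₂ − 1/a_t)] = 4.023171 km/s.
Second burn Δv₂ = |v₂ − v_p| = 0.9277 km/s.
Total Δv = Δv₁ + Δv₂ = 1.515 km/s.

Δv = 1.52 km/s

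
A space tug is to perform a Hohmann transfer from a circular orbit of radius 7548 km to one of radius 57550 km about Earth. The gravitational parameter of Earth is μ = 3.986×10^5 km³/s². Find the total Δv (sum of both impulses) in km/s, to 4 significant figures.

The Hohmann ellipse has a_t = (r₁ + r₂)/2 = 32549 km.
Circular speed at r₁: v₁ = √(μ/r₁) = √(3.986×10^5/7548) = 7.267 km/s.
Transfer-orbit speed at r₁ (vis-viva equation): v_p = √[μ(2/r₁ − 1/a_t)] = 9.663 km/s.
First burn Δv₁ = |v_p − v₁| = 2.396 km/s.
At r₂, v₂ = √(μ/r₂) = 2.63176 km/s.
Transfer-orbit speed at r₂: v_a = √[μ(2/r₂ − 1/a_t)] = 1.26734 km/s.
Second burn Δv₂ = |v₂ − v_a| = 1.364 km/s.
Total Δv = Δv₁ + Δv₂ = 3.760 km/s.

Δv = 3.760 km/s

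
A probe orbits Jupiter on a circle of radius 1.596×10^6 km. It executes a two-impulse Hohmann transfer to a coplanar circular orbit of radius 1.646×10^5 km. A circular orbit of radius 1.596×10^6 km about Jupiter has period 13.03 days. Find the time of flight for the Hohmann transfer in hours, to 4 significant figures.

From Kepler's third law T² = 4π²r³/μ at r = 1.596×10^6 km, T = 13.03 days = 13.03 × 86400 s = 1.125792×10^6 s: μ = 4π²r³/T² = 1.26632×10^8 km³/s².
The Hohmann ellipse has a_t = (r₁ + r₂)/2 = 8.803×10^5 km.
By Kepler's third law the transfer-orbit period is T = 2π√(a_t³/μ), so t = T/2 = 2.3058×10^5 s.
Converting: 2.3058×10^5 s ÷ 3600 s/hour = 64.05 hours.

t = 64.05 hours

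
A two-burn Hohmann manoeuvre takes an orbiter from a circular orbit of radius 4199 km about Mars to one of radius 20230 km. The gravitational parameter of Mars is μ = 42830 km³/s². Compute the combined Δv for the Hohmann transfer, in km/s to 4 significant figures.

Δv = 1.518 km/s

The Hohmann ellipse has a_t = (r₁ + r₂)/2 = 12214.5 km.
Circular speed at r₁: v₁ = √(μ/r₁) = √(42830/4199) = 3.1938 km/s.
Transfer-orbit speed at r₁ (vis-viva equation): v_p = √[μ(2/r₁ − 1/a_t)] = 4.1102 km/s.
First burn Δv₁ = |v_p − v₁| = 0.9164 km/s.
At r₂, v₂ = √(μ/r₂) = 1.455 km/s.
Transfer-orbit speed at r₂: v_a = √[μ(2/r₂ − 1/a_t)] = 0.8531 km/s.
Second burn Δv₂ = |v₂ − v_a| = 0.6019 km/s.
Total Δv = Δv₁ + Δv₂ = 1.518 km/s.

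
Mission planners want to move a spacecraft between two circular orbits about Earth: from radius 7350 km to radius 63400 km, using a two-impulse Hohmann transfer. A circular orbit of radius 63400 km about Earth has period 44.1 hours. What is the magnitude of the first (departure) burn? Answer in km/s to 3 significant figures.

From Kepler's third law T² = 4π²r³/μ at r = 63400 km, T = 44.1 hours = 44.1 × 3600 s = 1.5876×10^5 s: μ = 4π²r³/T² = 3.99158×10^5 km³/s².
The Hohmann ellipse has a_t = (r₁ + r₂)/2 = 35375 km.
On the circular orbit at r = 7350 km, v_c = √(μ/r) = 7.3693 km/s.
Transfer-orbit speed at the same r (vis-viva, a = a_t): v_t = √[μ(2/r − 1/a_t)] = 9.8656 km/s.
Δv₁ = |v_t − v_c| = |9.8656 − 7.3693| = 2.496 km/s.

Δv₁ = 2.50 km/s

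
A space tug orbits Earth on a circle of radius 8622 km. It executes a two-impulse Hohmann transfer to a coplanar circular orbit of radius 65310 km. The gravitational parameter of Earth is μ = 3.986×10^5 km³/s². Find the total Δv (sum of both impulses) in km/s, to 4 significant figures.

Δv = 3.516 km/s

Transfer-ellipse semi-major axis a_t = (r₁ + r₂)/2 = (8622 + 65310)/2 = 36966 km.
Circular speed at r₁: v₁ = √(μ/r₁) = √(3.986×10^5/8622) = 6.7993 km/s.
On the transfer ellipse at r₁, vis-viva equation gives v_p = √[μ(2/r₁ − 1/a_t)] = 9.0376 km/s.
First burn Δv₁ = |v_p − v₁| = 2.2383 km/s.
Circular speed at r₂: v₂ = √(μ/r₂) = 2.4705 km/s.
Transfer-orbit speed at r₂: v_a = √[μ(2/r₂ − 1/a_t)] = 1.1931 km/s.
Second burn Δv₂ = |v₂ − v_a| = 1.2774 km/s.
Δv = Δv₁ + Δv₂ = 2.2383 + 1.2774 = 3.516 km/s.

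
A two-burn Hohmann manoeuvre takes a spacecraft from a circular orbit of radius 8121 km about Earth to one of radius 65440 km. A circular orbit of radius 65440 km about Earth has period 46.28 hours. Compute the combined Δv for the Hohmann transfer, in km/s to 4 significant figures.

Δv = 3.647 km/s

From Kepler's third law T² = 4π²r³/μ at r = 65440 km, T = 46.28 hours = 46.28 × 3600 s = 1.66608×10^5 s: μ = 4π²r³/T² = 3.98564×10^5 km³/s².
The Hohmann ellipse has a_t = (r₁ + r₂)/2 = 36780.5 km.
At r₁ the circular-orbit speed is v₁ = √(μ/r₁) = 7.006 km/s.
On the transfer ellipse at r₁, v² = μ(2/r − 1/a) gives v_p = √[μ(2/r₁ − 1/a_t)] = 9.345 km/s.
First burn Δv₁ = |v_p − v₁| = 2.339 km/s.
At r₂, v₂ = √(μ/r₂) = 2.468 km/s.
Transfer-orbit speed at r₂: v_a = √[μ(2/r₂ − 1/a_t)] = 1.160 km/s.
Second burn Δv₂ = |v₂ − v_a| = 1.308 km/s.
Total Δv = Δv₁ + Δv₂ = 3.647 km/s.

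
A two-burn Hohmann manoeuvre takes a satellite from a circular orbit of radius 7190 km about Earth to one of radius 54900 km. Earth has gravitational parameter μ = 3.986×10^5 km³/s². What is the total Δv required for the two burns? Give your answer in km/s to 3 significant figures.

Transfer-ellipse semi-major axis a_t = (r₁ + r₂)/2 = (7190 + 54900)/2 = 31045 km.
At r₁ the circular-orbit speed is v₁ = √(μ/r₁) = 7.445677 km/s.
On the transfer ellipse at r₁, vis-viva gives v_p = √[μ(2/r₁ − 1/a_t)] = 9.901353 km/s.
First burn Δv₁ = |v_p − v₁| = 2.45568 km/s.
Circular speed at r₂: v₂ = √(μ/r₂) = 2.694527 km/s.
Transfer-orbit speed at r₂: v_a = √[μ(2/r₂ − 1/a_t)] = 1.296735 km/s.
Second burn Δv₂ = |v₂ − v_a| = 1.39779 km/s.
Δv = Δv₁ + Δv₂ = 2.45568 + 1.39779 = 3.853 km/s.

Δv = 3.85 km/s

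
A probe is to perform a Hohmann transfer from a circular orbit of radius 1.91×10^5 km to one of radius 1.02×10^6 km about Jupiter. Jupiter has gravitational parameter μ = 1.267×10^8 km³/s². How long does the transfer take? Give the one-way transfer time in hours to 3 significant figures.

The Hohmann ellipse has a_t = (r₁ + r₂)/2 = 6.055×10^5 km.
Transfer time t = π√(a_t³/μ) = π√((6.055×10^5)³ / 1.267×10^8) = 1.315×10^5 s.
Converting: 1.315×10^5 s ÷ 3600 s/hour = 36.5 hours.

t = 36.5 hours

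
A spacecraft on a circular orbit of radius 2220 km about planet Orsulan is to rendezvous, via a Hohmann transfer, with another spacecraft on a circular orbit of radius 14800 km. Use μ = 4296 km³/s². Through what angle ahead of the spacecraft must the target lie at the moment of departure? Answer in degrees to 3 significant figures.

φ = 102°

The Hohmann ellipse has a_t = (r₁ + r₂)/2 = 8510 km.
The half-period of the transfer ellipse is t = π√(a_t³/μ) = 37628 s.
The target's mean motion on its circular orbit is ω₂ = √(μ/r₂³) = 3.6403×10^-5 rad/s.
Angle swept by the target during transfer: ω₂·t = 1.3698 rad = 78.48°.
Arrival is 180° from departure on the ellipse, so φ = 180° − 78.48° = 102°.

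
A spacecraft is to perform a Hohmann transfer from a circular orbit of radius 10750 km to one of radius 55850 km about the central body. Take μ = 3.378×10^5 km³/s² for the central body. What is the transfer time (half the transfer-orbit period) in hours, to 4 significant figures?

Semi-major axis of the transfer orbit: a_t = (10750 + 55850)/2 = 33300 km.
Transfer time t = π√(a_t³/μ) = π√((33300)³ / 3.378×10^5) = 32846 s.
Converting: 32846 s ÷ 3600 s/hour = 9.124 hours.

t = 9.124 hours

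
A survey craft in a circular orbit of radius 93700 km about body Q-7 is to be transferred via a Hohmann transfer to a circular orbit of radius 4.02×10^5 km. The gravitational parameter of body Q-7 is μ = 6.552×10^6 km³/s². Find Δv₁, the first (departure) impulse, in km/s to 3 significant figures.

Δv₁ = 2.29 km/s

Transfer-ellipse semi-major axis a_t = (r₁ + r₂)/2 = (93700 + 4.020×10^5)/2 = 2.4785×10^5 km.
Circular speed at r = 93700 km: v_c = √(μ/r) = 8.362 km/s.
Transfer-orbit speed at the same r (vis-viva, a = a_t): v_t = √[μ(2/r − 1/a_t)] = 10.65 km/s.
Δv₁ = |v_t − v_c| = |10.65 − 8.362| = 2.288 km/s.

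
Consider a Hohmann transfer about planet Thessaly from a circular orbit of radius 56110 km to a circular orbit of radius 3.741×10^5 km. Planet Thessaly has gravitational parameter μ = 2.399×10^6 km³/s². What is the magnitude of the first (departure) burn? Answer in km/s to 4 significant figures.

Δv₁ = 2.084 km/s

Transfer-ellipse semi-major axis a_t = (r₁ + r₂)/2 = (56110 + 3.741×10^5)/2 = 2.15105×10^5 km.
Circular speed at r = 56110 km: v_c = √(μ/r) = 6.539 km/s.
Vis-viva on the transfer ellipse at r = 56110 km gives v_t = √[μ(2/r − 1/a_t)] = 8.623 km/s.
Δv₁ = |v_t − v_c| = |8.623 − 6.539| = 2.084 km/s.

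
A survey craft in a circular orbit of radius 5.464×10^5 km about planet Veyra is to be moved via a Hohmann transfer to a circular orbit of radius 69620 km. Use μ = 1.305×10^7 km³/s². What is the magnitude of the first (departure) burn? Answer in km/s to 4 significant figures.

Δv₁ = 2.564 km/s

Transfer-ellipse semi-major axis a_t = (r₁ + r₂)/2 = (5.464×10^5 + 69620)/2 = 3.0801×10^5 km.
Circular speed at r = 5.464×10^5 km: v_c = √(μ/r) = 4.887 km/s.
Transfer-orbit speed at the same r (vis-viva, a = a_t): v_t = √[μ(2/r − 1/a_t)] = 2.323 km/s.
Δv₁ = |v_t − v_c| = |2.323 − 4.887| = 2.564 km/s.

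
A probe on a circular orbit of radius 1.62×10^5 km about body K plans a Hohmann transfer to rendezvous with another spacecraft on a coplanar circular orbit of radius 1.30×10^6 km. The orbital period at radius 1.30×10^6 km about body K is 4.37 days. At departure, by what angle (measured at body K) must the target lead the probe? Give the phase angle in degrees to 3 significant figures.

From Kepler's third law T² = 4π²r³/μ at r = 1.30×10^6 km, T = 4.37 days = 4.37 × 86400 s = 3.77568×10^5 s: μ = 4π²r³/T² = 6.08414×10^8 km³/s².
Semi-major axis of the transfer orbit: a_t = (1.620×10^5 + 1.300×10^6)/2 = 7.310×10^5 km.
The half-period of the transfer ellipse is t = π√(a_t³/μ) = 79602 s.
The target's mean motion on its circular orbit is ω₂ = √(μ/r₂³) = 1.6641×10^-5 rad/s.
Angle swept by the target during transfer: ω₂·t = 1.3247 rad = 75.90°.
Arrival is 180° from departure on the ellipse, so φ = 180° − 75.90° = 104°.

φ = 104°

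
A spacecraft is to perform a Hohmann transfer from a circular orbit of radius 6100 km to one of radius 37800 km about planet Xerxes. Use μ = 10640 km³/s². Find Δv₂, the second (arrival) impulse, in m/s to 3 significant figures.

Δv₂ = 251 m/s

Semi-major axis of the transfer orbit: a_t = (6100 + 37800)/2 = 21950 km.
On the circular orbit at r = 37800 km, v_c = √(μ/r) = 0.53055 km/s.
Transfer-orbit speed at the same r (vis-viva, a = a_t): v_t = √[μ(2/r − 1/a_t)] = 0.27969 km/s.
Δv₂ = |v_t − v_c| = |0.27969 − 0.53055| = 0.2509 km/s.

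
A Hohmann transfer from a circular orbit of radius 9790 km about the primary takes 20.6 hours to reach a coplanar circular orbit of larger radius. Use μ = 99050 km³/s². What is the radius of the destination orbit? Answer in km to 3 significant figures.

r₂ = 66400 km

Transfer time t = 20.6 hours = 74160 s, and t = π√(a_t³/μ).
So a_t = (μ t²/π²)^(1/3) = (99050 × (74160)² / π²)^(1/3) = 38074 km.
Since a_t = (r₁ + r₂)/2, r₂ = 2a_t − r₁ = 2×38074 − 9790 = 66358 km.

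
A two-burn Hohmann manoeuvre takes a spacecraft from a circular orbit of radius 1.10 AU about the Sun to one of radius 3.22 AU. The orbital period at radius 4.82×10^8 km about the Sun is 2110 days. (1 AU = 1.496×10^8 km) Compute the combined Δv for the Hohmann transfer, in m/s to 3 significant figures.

From Kepler's third law T² = 4π²r³/μ at r = 4.82×10^8 km, T = 2110 days = 2110 × 86400 s = 1.82304×10^8 s: μ = 4π²r³/T² = 1.33017×10^11 km³/s².
In km: r₁ = 1.10 × 1.496×10^8 = 1.6456×10^8 km; r₂ = 3.22 × 1.496×10^8 = 4.81712×10^8 km.
Transfer-ellipse semi-major axis a_t = (r₁ + r₂)/2 = (1.6456×10^8 + 4.81712×10^8)/2 = 3.23136×10^8 km.
At r₁ the circular-orbit speed is v₁ = √(μ/r₁) = 28.431 km/s.
Transfer-orbit speed at r₁ (vis-viva equation): v_p = √[μ(2/r₁ − 1/a_t)] = 34.713 km/s.
First burn Δv₁ = |v_p − v₁| = 6.282 km/s.
At r₂, v₂ = √(μ/r₂) = 16.6173 km/s.
Transfer-orbit speed at r₂: v_a = √[μ(2/r₂ − 1/a_t)] = 11.8585 km/s.
Second burn Δv₂ = |v₂ − v_a| = 4.759 km/s.
Total Δv = Δv₁ + Δv₂ = 11.04 km/s.

Δv = 11000 m/s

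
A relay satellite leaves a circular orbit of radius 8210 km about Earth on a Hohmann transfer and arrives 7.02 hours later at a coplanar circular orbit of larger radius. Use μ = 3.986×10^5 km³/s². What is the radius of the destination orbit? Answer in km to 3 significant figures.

Transfer time t = 7.02 hours = 25272 s, and t = π√(a_t³/μ).
So a_t = (μ t²/π²)^(1/3) = (3.986×10^5 × (25272)² / π²)^(1/3) = 29546 km.
Since a_t = (r₁ + r₂)/2, r₂ = 2a_t − r₁ = 2×29546 − 8210 = 50882 km.

r₂ = 50900 km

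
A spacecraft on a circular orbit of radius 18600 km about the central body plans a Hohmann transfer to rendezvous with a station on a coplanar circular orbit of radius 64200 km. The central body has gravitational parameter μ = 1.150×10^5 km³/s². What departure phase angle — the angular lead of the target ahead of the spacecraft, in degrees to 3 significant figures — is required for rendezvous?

Transfer-ellipse semi-major axis a_t = (r₁ + r₂)/2 = (18600 + 64200)/2 = 41400 km.
The half-period of the transfer ellipse is t = π√(a_t³/μ) = 78037.16 s.
The target's mean motion on its circular orbit is ω₂ = √(μ/r₂³) = 2.084713×10^-5 rad/s.
Angle swept by the target during transfer: ω₂·t = 1.6269 rad = 93.21°.
The spacecraft traverses 180° on the transfer ellipse, so the target must lead by 180° − 93.21° = 86.8°.

φ = 86.8°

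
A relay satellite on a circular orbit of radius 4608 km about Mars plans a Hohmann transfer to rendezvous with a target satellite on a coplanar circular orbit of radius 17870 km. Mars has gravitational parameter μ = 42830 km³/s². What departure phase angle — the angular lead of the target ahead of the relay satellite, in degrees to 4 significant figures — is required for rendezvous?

The Hohmann ellipse has a_t = (r₁ + r₂)/2 = 11239 km.
Transfer time t = π√(a_t³/μ) = 18090 s.
Target angular speed ω₂ = √(μ/r₂³) = 8.663×10^-5 rad/s.
Angle swept by the target during transfer: ω₂·t = 1.567 rad = 89.78°.
The relay satellite traverses 180° on the transfer ellipse, so the target must lead by 180° − 89.78° = 90.22°.

φ = 90.22°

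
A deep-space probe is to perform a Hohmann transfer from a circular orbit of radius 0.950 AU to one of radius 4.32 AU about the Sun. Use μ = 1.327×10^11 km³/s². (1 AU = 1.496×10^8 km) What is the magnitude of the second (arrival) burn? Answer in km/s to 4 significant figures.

In km: r₁ = 0.950 × 1.496×10^8 = 1.4212×10^8 km; r₂ = 4.32 × 1.496×10^8 = 6.46272×10^8 km.
Transfer-ellipse semi-major axis a_t = (r₁ + r₂)/2 = (1.4212×10^8 + 6.46272×10^8)/2 = 3.94196×10^8 km.
Circular speed at r = 6.46272×10^8 km: v_c = √(μ/r) = 14.329 km/s.
Transfer-orbit speed at the same r (vis-viva, a = a_t): v_t = √[μ(2/r − 1/a_t)] = 8.6040 km/s.
Δv₂ = |v_t − v_c| = |8.6040 − 14.329| = 5.725 km/s.

Δv₂ = 5.725 km/s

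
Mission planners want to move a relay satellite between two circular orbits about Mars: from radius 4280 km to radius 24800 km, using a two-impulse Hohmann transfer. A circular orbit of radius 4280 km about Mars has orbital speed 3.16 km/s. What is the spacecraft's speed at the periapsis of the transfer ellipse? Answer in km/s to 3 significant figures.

v = 4.13 km/s

From the circular-orbit relation v² = μ/r at r = 4280 km: μ = v²r = (3.16)² × 4280 = 42738.4 km³/s².
The Hohmann ellipse has a_t = (r₁ + r₂)/2 = 14540 km.
The periapsis of the transfer ellipse is at r = 4280 km.
Applying v² = μ(2/r − 1/a_t): v = 4.127 km/s.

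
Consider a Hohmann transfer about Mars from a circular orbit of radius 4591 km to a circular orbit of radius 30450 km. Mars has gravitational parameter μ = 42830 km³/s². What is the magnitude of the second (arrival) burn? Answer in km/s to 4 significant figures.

Transfer-ellipse semi-major axis a_t = (r₁ + r₂)/2 = (4591 + 30450)/2 = 17520.5 km.
On the circular orbit at r = 30450 km, v_c = √(μ/r) = 1.186 km/s.
Transfer-orbit speed at the same r (vis-viva, a = a_t): v_t = √[μ(2/r − 1/a_t)] = 0.6071 km/s.
Δv₂ = |v_t − v_c| = |0.6071 − 1.186| = 0.5789 km/s.

Δv₂ = 0.5789 km/s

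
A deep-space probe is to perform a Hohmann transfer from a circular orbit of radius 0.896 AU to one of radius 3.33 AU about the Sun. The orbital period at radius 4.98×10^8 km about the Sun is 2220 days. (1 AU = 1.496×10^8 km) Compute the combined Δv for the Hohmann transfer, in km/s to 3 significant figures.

Δv = 13.7 km/s

From Kepler's third law T² = 4π²r³/μ at r = 4.98×10^8 km, T = 2220 days = 2220 × 86400 s = 1.91808×10^8 s: μ = 4π²r³/T² = 1.32530×10^11 km³/s².
In km: r₁ = 0.896 × 1.496×10^8 = 1.340416×10^8 km; r₂ = 3.33 × 1.496×10^8 = 4.98168×10^8 km.
Transfer-ellipse semi-major axis a_t = (r₁ + r₂)/2 = (1.340416×10^8 + 4.98168×10^8)/2 = 3.161048×10^8 km.
At r₁ the circular-orbit speed is v₁ = √(μ/r₁) = 31.44 km/s.
On the transfer ellipse at r₁, v² = μ(2/r − 1/a) gives v_p = √[μ(2/r₁ − 1/a_t)] = 39.47 km/s.
First burn Δv₁ = |v_p − v₁| = 8.030 km/s.
Circular speed at r₂: v₂ = √(μ/r₂) = 16.3106 km/s.
Transfer-orbit speed at r₂: v_a = √[μ(2/r₂ − 1/a_t)] = 10.6212 km/s.
Second burn Δv₂ = |v₂ − v_a| = 5.689 km/s.
Total Δv = Δv₁ + Δv₂ = 13.72 km/s.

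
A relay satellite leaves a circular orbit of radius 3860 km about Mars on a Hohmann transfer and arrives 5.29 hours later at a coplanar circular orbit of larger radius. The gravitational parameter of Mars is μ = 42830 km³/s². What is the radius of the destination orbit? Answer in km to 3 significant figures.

r₂ = 19400 km

Transfer time t = 5.29 hours = 19044 s, and t = π√(a_t³/μ).
So a_t = (μ t²/π²)^(1/3) = (42830 × (19044)² / π²)^(1/3) = 11632 km.
Since a_t = (r₁ + r₂)/2, r₂ = 2a_t − r₁ = 2×11632 − 3860 = 19404 km.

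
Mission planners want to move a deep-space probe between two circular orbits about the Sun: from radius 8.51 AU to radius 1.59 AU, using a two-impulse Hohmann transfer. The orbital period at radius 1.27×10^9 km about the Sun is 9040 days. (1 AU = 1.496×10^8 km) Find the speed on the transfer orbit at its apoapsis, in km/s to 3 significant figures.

From Kepler's third law T² = 4π²r³/μ at r = 1.27×10^9 km, T = 9040 days = 9040 × 86400 s = 7.81056×10^8 s: μ = 4π²r³/T² = 1.32558×10^11 km³/s².
In km: r₁ = 8.51 × 1.496×10^8 = 1.273096×10^9 km; r₂ = 1.59 × 1.496×10^8 = 2.37864×10^8 km.
The Hohmann ellipse has a_t = (r₁ + r₂)/2 = 7.5548×10^8 km.
At apoapsis, r = 1.273096×10^9 km.
Vis-viva: v = √[μ(2/r − 1/a_t)] = √[1.32558×10^11 × (2/1.273096×10^9 − 1/7.5548×10^8)] = 5.726 km/s.

v = 5.73 km/s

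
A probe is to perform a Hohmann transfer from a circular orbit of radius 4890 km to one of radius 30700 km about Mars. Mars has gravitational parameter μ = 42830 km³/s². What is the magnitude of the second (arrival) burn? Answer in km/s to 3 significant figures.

Semi-major axis of the transfer orbit: a_t = (4890 + 30700)/2 = 17795 km.
Circular speed at r = 30700 km: v_c = √(μ/r) = 1.18115 km/s.
Transfer-orbit speed at the same r (vis-viva, a = a_t): v_t = √[μ(2/r − 1/a_t)] = 0.619171 km/s.
Δv₂ = |v_t − v_c| = |0.619171 − 1.18115| = 0.5620 km/s.

Δv₂ = 0.562 km/s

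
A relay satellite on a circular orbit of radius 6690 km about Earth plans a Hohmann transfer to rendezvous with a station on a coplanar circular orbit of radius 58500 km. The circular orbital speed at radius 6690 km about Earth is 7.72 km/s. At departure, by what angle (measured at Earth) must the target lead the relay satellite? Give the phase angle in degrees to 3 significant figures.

From the circular-orbit relation v² = μ/r at r = 6690 km: μ = v²r = (7.72)² × 6690 = 3.98713×10^5 km³/s².
Transfer-ellipse semi-major axis a_t = (r₁ + r₂)/2 = (6690 + 58500)/2 = 32595 km.
Transfer time t = π√(a_t³/μ) = 29278 s.
Target angular speed ω₂ = √(μ/r₂³) = 4.4627×10^-5 rad/s.
Angle swept by the target during transfer: ω₂·t = 1.3066 rad = 74.86°.
The relay satellite traverses 180° on the transfer ellipse, so the target must lead by 180° − 74.86° = 105°.

φ = 105°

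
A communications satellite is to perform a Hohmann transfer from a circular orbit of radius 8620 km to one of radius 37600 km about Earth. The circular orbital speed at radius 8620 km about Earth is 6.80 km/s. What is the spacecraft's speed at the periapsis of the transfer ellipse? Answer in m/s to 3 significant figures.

From the circular-orbit relation v² = μ/r at r = 8620 km: μ = v²r = (6.80)² × 8620 = 3.98589×10^5 km³/s².
Semi-major axis of the transfer orbit: a_t = (8620 + 37600)/2 = 23110 km.
At periapsis, r = 8620 km.
Applying v² = μ(2/r − 1/a_t): v = 8.674 km/s.

v = 8670 m/s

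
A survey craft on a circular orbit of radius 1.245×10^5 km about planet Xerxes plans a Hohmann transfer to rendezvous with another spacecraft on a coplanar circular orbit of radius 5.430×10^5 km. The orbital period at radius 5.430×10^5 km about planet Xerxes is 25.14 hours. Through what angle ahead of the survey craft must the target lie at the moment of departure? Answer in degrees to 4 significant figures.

φ = 93.26°

From Kepler's third law T² = 4π²r³/μ at r = 5.430×10^5 km, T = 25.14 hours = 25.14 × 3600 s = 90504 s: μ = 4π²r³/T² = 7.71656×10^8 km³/s².
Semi-major axis of the transfer orbit: a_t = (1.245×10^5 + 5.430×10^5)/2 = 3.3375×10^5 km.
Transfer time t = π√(a_t³/μ) = 21805.7 s.
Target angular speed ω₂ = √(μ/r₂³) = 6.94244×10^-5 rad/s.
Angle swept by the target during transfer: ω₂·t = 1.51385 rad = 86.74°.
Arrival is 180° from departure on the ellipse, so φ = 180° − 86.74° = 93.26°.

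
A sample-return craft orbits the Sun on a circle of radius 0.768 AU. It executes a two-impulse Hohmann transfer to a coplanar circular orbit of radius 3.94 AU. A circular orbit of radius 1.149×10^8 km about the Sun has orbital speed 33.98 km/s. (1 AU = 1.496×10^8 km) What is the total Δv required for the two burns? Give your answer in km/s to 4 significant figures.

From the circular-orbit relation v² = μ/r at r = 1.149×10^8 km: μ = v²r = (33.98)² × 1.149×10^8 = 1.32668×10^11 km³/s².
In km: r₁ = 0.768 × 1.496×10^8 = 1.148928×10^8 km; r₂ = 3.94 × 1.496×10^8 = 5.89424×10^8 km.
Semi-major axis of the transfer orbit: a_t = (1.148928×10^8 + 5.89424×10^8)/2 = 3.521584×10^8 km.
Circular speed at r₁: v₁ = √(μ/r₁) = √(1.32668×10^11/1.148928×10^8) = 33.981 km/s.
On the transfer ellipse at r₁, vis-viva gives v_p = √[μ(2/r₁ − 1/a_t)] = 43.962 km/s.
First burn Δv₁ = |v_p − v₁| = 9.981 km/s.
At r₂, v₂ = √(μ/r₂) = 15.0027 km/s.
Transfer-orbit speed at r₂: v_a = √[μ(2/r₂ − 1/a_t)] = 8.56933 km/s.
Second burn Δv₂ = |v₂ − v_a| = 6.433 km/s.
Total Δv = Δv₁ + Δv₂ = 16.41 km/s.

Δv = 16.41 km/s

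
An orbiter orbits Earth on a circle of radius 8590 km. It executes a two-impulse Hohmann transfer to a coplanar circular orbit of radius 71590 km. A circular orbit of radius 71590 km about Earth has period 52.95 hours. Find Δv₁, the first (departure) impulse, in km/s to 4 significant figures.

From Kepler's third law T² = 4π²r³/μ at r = 71590 km, T = 52.95 hours = 52.95 × 3600 s = 1.9062×10^5 s: μ = 4π²r³/T² = 3.98639×10^5 km³/s².
Transfer-ellipse semi-major axis a_t = (r₁ + r₂)/2 = (8590 + 71590)/2 = 40090 km.
Circular speed at r = 8590 km: v_c = √(μ/r) = 6.812 km/s.
Vis-viva on the transfer ellipse at r = 8590 km gives v_t = √[μ(2/r − 1/a_t)] = 9.103 km/s.
Δv₁ = |v_t − v_c| = |9.103 − 6.812| = 2.291 km/s.

Δv₁ = 2.291 km/s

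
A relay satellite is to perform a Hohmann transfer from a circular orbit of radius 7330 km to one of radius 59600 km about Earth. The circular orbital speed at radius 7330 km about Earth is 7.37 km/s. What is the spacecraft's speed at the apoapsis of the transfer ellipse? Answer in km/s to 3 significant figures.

From the circular-orbit relation v² = μ/r at r = 7330 km: μ = v²r = (7.37)² × 7330 = 3.98143×10^5 km³/s².
Semi-major axis of the transfer orbit: a_t = (7330 + 59600)/2 = 33465 km.
The apoapsis of the transfer ellipse is at r = 59600 km.
From the vis-viva equation, v = √[μ(2/r − 1/a_t)] = 1.210 km/s.

v = 1.21 km/s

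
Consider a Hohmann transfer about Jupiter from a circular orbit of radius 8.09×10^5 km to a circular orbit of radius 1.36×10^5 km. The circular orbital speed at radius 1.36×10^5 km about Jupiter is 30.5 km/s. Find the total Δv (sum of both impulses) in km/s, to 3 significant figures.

From the circular-orbit relation v² = μ/r at r = 1.36×10^5 km: μ = v²r = (30.5)² × 1.36×10^5 = 1.26514×10^8 km³/s².
The Hohmann ellipse has a_t = (r₁ + r₂)/2 = 4.725×10^5 km.
Circular speed at r₁: v₁ = √(μ/r₁) = √(1.26514×10^8/8.090×10^5) = 12.5053 km/s.
Transfer-orbit speed at r₁ (v² = μ(2/r − 1/a)): v_a = √[μ(2/r₁ − 1/a_t)] = 6.70909 km/s.
First burn Δv₁ = |v_a − v₁| = 5.7962 km/s.
At r₂, v₂ = √(μ/r₂) = 30.5000 km/s.
Transfer-orbit speed at r₂: v_p = √[μ(2/r₂ − 1/a_t)] = 39.9092 km/s.
Second burn Δv₂ = |v₂ − v_p| = 9.4092 km/s.
Total Δv = Δv₁ + Δv₂ = 15.21 km/s.

Δv = 15.2 km/s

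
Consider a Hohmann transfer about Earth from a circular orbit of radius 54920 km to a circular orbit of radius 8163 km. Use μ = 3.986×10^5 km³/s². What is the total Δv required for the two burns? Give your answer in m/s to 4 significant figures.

The Hohmann ellipse has a_t = (r₁ + r₂)/2 = 31541.5 km.
At r₁ the circular-orbit speed is v₁ = √(μ/r₁) = 2.6940 km/s.
Transfer-orbit speed at r₁ (v² = μ(2/r − 1/a)): v_a = √[μ(2/r₁ − 1/a_t)] = 1.3705 km/s.
First burn Δv₁ = |v_a − v₁| = 1.3235 km/s.
Circular speed at r₂: v₂ = √(μ/r₂) = 6.9879 km/s.
Transfer-orbit speed at r₂: v_p = √[μ(2/r₂ − 1/a_t)] = 9.2208 km/s.
Second burn Δv₂ = |v₂ − v_p| = 2.2329 km/s.
Total Δv = Δv₁ + Δv₂ = 3.556 km/s.

Δv = 3556 m/s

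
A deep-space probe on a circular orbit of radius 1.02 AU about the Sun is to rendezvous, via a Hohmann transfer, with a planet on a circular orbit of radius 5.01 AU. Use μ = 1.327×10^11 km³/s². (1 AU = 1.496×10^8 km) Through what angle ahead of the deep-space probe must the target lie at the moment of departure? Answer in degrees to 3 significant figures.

In km: r₁ = 1.02 × 1.496×10^8 = 1.52592×10^8 km; r₂ = 5.01 × 1.496×10^8 = 7.49496×10^8 km.
Transfer-ellipse semi-major axis a_t = (r₁ + r₂)/2 = (1.52592×10^8 + 7.49496×10^8)/2 = 4.51044×10^8 km.
Transfer time t = π√(a_t³/μ) = 8.2612×10^7 s.
The target's mean motion on its circular orbit is ω₂ = √(μ/r₂³) = 1.7753×10^-8 rad/s.
Angle swept by the target during transfer: ω₂·t = 1.4666 rad = 84.03°.
Arrival is 180° from departure on the ellipse, so φ = 180° − 84.03° = 96.0°.

φ = 96.0°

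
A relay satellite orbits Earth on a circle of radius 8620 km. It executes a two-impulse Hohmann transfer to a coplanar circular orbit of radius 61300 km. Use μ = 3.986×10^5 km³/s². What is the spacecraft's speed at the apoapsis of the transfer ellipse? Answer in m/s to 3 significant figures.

The Hohmann ellipse has a_t = (r₁ + r₂)/2 = 34960 km.
The apoapsis of the transfer ellipse is at r = 61300 km.
Vis-viva: v = √[μ(2/r − 1/a_t)] = √[3.986×10^5 × (2/61300 − 1/34960)] = 1.266 km/s.

v = 1270 m/s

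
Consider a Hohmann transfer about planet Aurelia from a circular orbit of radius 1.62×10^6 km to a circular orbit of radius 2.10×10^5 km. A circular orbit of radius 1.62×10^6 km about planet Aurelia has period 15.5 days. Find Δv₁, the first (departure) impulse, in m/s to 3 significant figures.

From Kepler's third law T² = 4π²r³/μ at r = 1.62×10^6 km, T = 15.5 days = 15.5 × 86400 s = 1.3392×10^6 s: μ = 4π²r³/T² = 9.35866×10^7 km³/s².
Semi-major axis of the transfer orbit: a_t = (1.620×10^6 + 2.100×10^5)/2 = 9.150×10^5 km.
Circular speed at r = 1.620×10^6 km: v_c = √(μ/r) = 7.6006 km/s.
Vis-viva on the transfer ellipse at r = 1.620×10^6 km gives v_t = √[μ(2/r − 1/a_t)] = 3.6412 km/s.
Δv₁ = |v_t − v_c| = |3.6412 − 7.6006| = 3.959 km/s.

Δv₁ = 3960 m/s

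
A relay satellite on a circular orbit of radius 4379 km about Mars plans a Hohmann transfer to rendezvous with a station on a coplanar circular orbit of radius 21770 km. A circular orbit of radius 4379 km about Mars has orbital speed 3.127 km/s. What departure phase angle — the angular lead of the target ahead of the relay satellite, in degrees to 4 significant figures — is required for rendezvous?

φ = 96.22°

From the circular-orbit relation v² = μ/r at r = 4379 km: μ = v²r = (3.127)² × 4379 = 42818.4 km³/s².
Transfer-ellipse semi-major axis a_t = (r₁ + r₂)/2 = (4379 + 21770)/2 = 13074.5 km.
Transfer time t = π√(a_t³/μ) = 22697 s.
The target's mean motion on its circular orbit is ω₂ = √(μ/r₂³) = 6.4421×10^-5 rad/s.
Angle swept by the target during transfer: ω₂·t = 1.4622 rad = 83.78°.
The relay satellite traverses 180° on the transfer ellipse, so the target must lead by 180° − 83.78° = 96.22°.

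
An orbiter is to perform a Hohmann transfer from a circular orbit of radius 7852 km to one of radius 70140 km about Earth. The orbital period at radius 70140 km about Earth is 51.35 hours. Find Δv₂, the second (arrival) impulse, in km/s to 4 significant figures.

Δv₂ = 1.314 km/s

From Kepler's third law T² = 4π²r³/μ at r = 70140 km, T = 51.35 hours = 51.35 × 3600 s = 1.8486×10^5 s: μ = 4π²r³/T² = 3.98631×10^5 km³/s².
The Hohmann ellipse has a_t = (r₁ + r₂)/2 = 38996 km.
Circular speed at r = 70140 km: v_c = √(μ/r) = 2.384 km/s.
Transfer-orbit speed at the same r (vis-viva, a = a_t): v_t = √[μ(2/r − 1/a_t)] = 1.070 km/s.
Δv₂ = |v_t − v_c| = |1.070 − 2.384| = 1.314 km/s.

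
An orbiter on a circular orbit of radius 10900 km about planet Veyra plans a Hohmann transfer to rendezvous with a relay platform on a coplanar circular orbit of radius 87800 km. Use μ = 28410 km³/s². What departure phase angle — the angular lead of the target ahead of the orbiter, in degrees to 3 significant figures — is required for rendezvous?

φ = 104°

Transfer-ellipse semi-major axis a_t = (r₁ + r₂)/2 = (10900 + 87800)/2 = 49350 km.
The half-period of the transfer ellipse is t = π√(a_t³/μ) = 2.0434×10^5 s.
Target angular speed ω₂ = √(μ/r₂³) = 6.4788×10^-6 rad/s.
Angle swept by the target during transfer: ω₂·t = 1.3239 rad = 75.85°.
Arrival is 180° from departure on the ellipse, so φ = 180° − 75.85° = 104°.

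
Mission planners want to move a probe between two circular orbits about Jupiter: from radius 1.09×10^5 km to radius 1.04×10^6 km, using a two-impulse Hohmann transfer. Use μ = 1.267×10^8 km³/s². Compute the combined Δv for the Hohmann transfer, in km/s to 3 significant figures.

Transfer-ellipse semi-major axis a_t = (r₁ + r₂)/2 = (1.090×10^5 + 1.040×10^6)/2 = 5.745×10^5 km.
At r₁ the circular-orbit speed is v₁ = √(μ/r₁) = 34.09 km/s.
Transfer-orbit speed at r₁ (vis-viva equation): v_p = √[μ(2/r₁ − 1/a_t)] = 45.87 km/s.
First burn Δv₁ = |v_p − v₁| = 11.78 km/s.
At r₂, v₂ = √(μ/r₂) = 11.038 km/s.
Transfer-orbit speed at r₂: v_a = √[μ(2/r₂ − 1/a_t)] = 4.8077 km/s.
Second burn Δv₂ = |v₂ − v_a| = 6.230 km/s.
Total Δv = Δv₁ + Δv₂ = 18.01 km/s.

Δv = 18.0 km/s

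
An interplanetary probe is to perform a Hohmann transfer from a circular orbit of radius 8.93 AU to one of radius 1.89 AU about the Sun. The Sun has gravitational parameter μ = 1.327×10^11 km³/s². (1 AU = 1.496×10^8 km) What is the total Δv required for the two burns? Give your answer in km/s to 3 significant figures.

Δv = 10.2 km/s

In km: r₁ = 8.93 × 1.496×10^8 = 1.335928×10^9 km; r₂ = 1.89 × 1.496×10^8 = 2.82744×10^8 km.
The Hohmann ellipse has a_t = (r₁ + r₂)/2 = 8.09336×10^8 km.
Circular speed at r₁: v₁ = √(μ/r₁) = √(1.327×10^11/1.335928×10^9) = 9.9665 km/s.
On the transfer ellipse at r₁, vis-viva equation gives v_a = √[μ(2/r₁ − 1/a_t)] = 5.8908 km/s.
First burn Δv₁ = |v_a − v₁| = 4.0757 km/s.
At r₂, v₂ = √(μ/r₂) = 21.6640 km/s.
Transfer-orbit speed at r₂: v_p = √[μ(2/r₂ − 1/a_t)] = 27.8334 km/s.
Second burn Δv₂ = |v₂ − v_p| = 6.1694 km/s.
Δv = Δv₁ + Δv₂ = 4.0757 + 6.1694 = 10.25 km/s.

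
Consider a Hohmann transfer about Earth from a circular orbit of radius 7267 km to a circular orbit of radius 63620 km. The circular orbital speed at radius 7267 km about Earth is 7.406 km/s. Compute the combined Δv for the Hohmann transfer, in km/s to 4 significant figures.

Δv = 3.886 km/s

From the circular-orbit relation v² = μ/r at r = 7267 km: μ = v²r = (7.406)² × 7267 = 3.98586×10^5 km³/s².
Semi-major axis of the transfer orbit: a_t = (7267 + 63620)/2 = 35443.5 km.
Circular speed at r₁: v₁ = √(μ/r₁) = √(3.98586×10^5/7267) = 7.406 km/s.
On the transfer ellipse at r₁, vis-viva gives v_p = √[μ(2/r₁ − 1/a_t)] = 9.922 km/s.
First burn Δv₁ = |v_p − v₁| = 2.516 km/s.
At r₂, v₂ = √(μ/r₂) = 2.503 km/s.
Transfer-orbit speed at r₂: v_a = √[μ(2/r₂ − 1/a_t)] = 1.133 km/s.
Second burn Δv₂ = |v₂ − v_a| = 1.370 km/s.
Total Δv = Δv₁ + Δv₂ = 3.886 km/s.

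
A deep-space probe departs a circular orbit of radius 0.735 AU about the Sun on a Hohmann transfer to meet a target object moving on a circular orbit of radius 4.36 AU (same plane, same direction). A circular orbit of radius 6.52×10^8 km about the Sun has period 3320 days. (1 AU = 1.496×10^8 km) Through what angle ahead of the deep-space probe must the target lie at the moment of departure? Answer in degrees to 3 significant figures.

φ = 99.6°

From Kepler's third law T² = 4π²r³/μ at r = 6.52×10^8 km, T = 3320 days = 3320 × 86400 s = 2.86848×10^8 s: μ = 4π²r³/T² = 1.32984×10^11 km³/s².
In km: r₁ = 0.735 × 1.496×10^8 = 1.09956×10^8 km; r₂ = 4.36 × 1.496×10^8 = 6.52256×10^8 km.
Transfer-ellipse semi-major axis a_t = (r₁ + r₂)/2 = (1.09956×10^8 + 6.52256×10^8)/2 = 3.81106×10^8 km.
Transfer time t = π√(a_t³/μ) = 6.409×10^7 s.
The target's mean motion on its circular orbit is ω₂ = √(μ/r₂³) = 2.189×10^-8 rad/s.
Angle swept by the target during transfer: ω₂·t = 1.403 rad = 80.39°.
The deep-space probe traverses 180° on the transfer ellipse, so the target must lead by 180° − 80.39° = 99.6°.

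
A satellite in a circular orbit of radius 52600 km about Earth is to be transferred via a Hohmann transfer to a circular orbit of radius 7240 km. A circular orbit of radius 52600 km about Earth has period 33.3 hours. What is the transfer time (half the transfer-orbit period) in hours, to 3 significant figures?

From Kepler's third law T² = 4π²r³/μ at r = 52600 km, T = 33.3 hours = 33.3 × 3600 s = 1.1988×10^5 s: μ = 4π²r³/T² = 3.99782×10^5 km³/s².
The Hohmann ellipse has a_t = (r₁ + r₂)/2 = 29920 km.
Half the transfer-orbit period gives t = π√(a_t³/μ) = 25710 s.
Converting: 25710 s ÷ 3600 s/hour = 7.14 hours.

t = 7.14 hours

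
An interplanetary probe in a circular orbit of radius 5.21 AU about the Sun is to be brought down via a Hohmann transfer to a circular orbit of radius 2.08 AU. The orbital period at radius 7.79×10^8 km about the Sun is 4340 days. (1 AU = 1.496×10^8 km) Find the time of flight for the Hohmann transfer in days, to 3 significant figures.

From Kepler's third law T² = 4π²r³/μ at r = 7.79×10^8 km, T = 4340 days = 4340 × 86400 s = 3.74976×10^8 s: μ = 4π²r³/T² = 1.32729×10^11 km³/s².
In km: r₁ = 5.21 × 1.496×10^8 = 7.79416×10^8 km; r₂ = 2.08 × 1.496×10^8 = 3.11168×10^8 km.
Transfer-ellipse semi-major axis a_t = (r₁ + r₂)/2 = (7.79416×10^8 + 3.11168×10^8)/2 = 5.45292×10^8 km.
By Kepler's third law the transfer-orbit period is T = 2π√(a_t³/μ), so t = T/2 = 1.098×10^8 s.
Converting: 1.098×10^8 s ÷ 86400 s/day = 1270 days.

t = 1270 days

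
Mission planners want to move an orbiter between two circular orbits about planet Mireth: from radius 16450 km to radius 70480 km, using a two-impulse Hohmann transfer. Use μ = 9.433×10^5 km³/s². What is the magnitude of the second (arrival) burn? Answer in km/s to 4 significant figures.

Semi-major axis of the transfer orbit: a_t = (16450 + 70480)/2 = 43465 km.
Circular speed at r = 70480 km: v_c = √(μ/r) = 3.6584 km/s.
Vis-viva on the transfer ellipse at r = 70480 km gives v_t = √[μ(2/r − 1/a_t)] = 2.2506 km/s.
Δv₂ = |v_t − v_c| = |2.2506 − 3.6584| = 1.408 km/s.

Δv₂ = 1.408 km/s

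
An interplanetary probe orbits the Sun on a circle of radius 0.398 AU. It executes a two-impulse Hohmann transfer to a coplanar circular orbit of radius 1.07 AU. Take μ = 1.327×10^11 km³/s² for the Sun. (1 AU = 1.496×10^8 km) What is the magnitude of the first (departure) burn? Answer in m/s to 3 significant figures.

In km: r₁ = 0.398 × 1.496×10^8 = 5.95408×10^7 km; r₂ = 1.07 × 1.496×10^8 = 1.60072×10^8 km.
Semi-major axis of the transfer orbit: a_t = (5.95408×10^7 + 1.60072×10^8)/2 = 1.098064×10^8 km.
On the circular orbit at r = 5.95408×10^7 km, v_c = √(μ/r) = 47.21 km/s.
Transfer-orbit speed at the same r (vis-viva, a = a_t): v_t = √[μ(2/r − 1/a_t)] = 57.00 km/s.
Δv₁ = |v_t − v_c| = |57.00 − 47.21| = 9.790 km/s.

Δv₁ = 9790 m/s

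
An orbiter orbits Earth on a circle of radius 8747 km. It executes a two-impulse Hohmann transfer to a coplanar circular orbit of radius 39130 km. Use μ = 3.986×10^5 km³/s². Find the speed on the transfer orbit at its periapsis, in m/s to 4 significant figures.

Transfer-ellipse semi-major axis a_t = (r₁ + r₂)/2 = (8747 + 39130)/2 = 23938.5 km.
The periapsis of the transfer ellipse is at r = 8747 km.
Applying v² = μ(2/r − 1/a_t): v = 8.631 km/s.

v = 8631 m/s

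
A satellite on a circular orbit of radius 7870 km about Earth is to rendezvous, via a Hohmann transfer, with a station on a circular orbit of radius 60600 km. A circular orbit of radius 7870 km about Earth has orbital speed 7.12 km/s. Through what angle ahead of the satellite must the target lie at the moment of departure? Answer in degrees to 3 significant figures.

φ = 104°

From the circular-orbit relation v² = μ/r at r = 7870 km: μ = v²r = (7.12)² × 7870 = 3.98965×10^5 km³/s².
Semi-major axis of the transfer orbit: a_t = (7870 + 60600)/2 = 34235 km.
The half-period of the transfer ellipse is t = π√(a_t³/μ) = 31510 s.
The target's mean motion on its circular orbit is ω₂ = √(μ/r₂³) = 4.234×10^-5 rad/s.
Angle swept by the target during transfer: ω₂·t = 1.334 rad = 76.43°.
The satellite traverses 180° on the transfer ellipse, so the target must lead by 180° − 76.43° = 104°.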